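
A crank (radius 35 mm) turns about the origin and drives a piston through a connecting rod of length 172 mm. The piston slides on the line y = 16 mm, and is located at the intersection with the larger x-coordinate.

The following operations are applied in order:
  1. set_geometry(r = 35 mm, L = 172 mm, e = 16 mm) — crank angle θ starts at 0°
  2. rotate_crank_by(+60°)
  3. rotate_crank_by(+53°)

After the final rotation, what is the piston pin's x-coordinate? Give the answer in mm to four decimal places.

set_geometry: r = 35 mm, L = 172 mm, e = 16 mm; θ ← 0°
rotate_crank_by(+60°): θ ← 0° +60° = 60°
rotate_crank_by(+53°): θ ← 60° +53° = 113°
crank pin P = (r cos θ, r sin θ) = (-13.675589, 32.217670)
h = r sin θ − e = 32.217670 − 16 = 16.217670
x = r cos θ + √(L² − h²) = -13.675589 + √(29584.0 − 263.0128) = -13.675589 + 171.233721 = 157.558131

157.5581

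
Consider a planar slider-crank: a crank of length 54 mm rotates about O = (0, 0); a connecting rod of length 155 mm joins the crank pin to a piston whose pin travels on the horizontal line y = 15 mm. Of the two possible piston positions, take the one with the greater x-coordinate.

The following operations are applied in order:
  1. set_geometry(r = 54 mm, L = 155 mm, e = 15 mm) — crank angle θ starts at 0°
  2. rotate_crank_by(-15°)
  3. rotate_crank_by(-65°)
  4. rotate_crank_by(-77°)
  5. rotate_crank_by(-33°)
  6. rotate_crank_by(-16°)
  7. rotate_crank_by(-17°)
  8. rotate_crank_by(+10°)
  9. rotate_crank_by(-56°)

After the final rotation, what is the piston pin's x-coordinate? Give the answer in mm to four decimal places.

149.0730

set_geometry: r = 54 mm, L = 155 mm, e = 15 mm; θ ← 0°
rotate_crank_by(-15°): θ ← 0° -15° = -15°
rotate_crank_by(-65°): θ ← -15° -65° = -80°
rotate_crank_by(-77°): θ ← -80° -77° = -157°
rotate_crank_by(-33°): θ ← -157° -33° = -190°
rotate_crank_by(-16°): θ ← -190° -16° = -206°
rotate_crank_by(-17°): θ ← -206° -17° = -223°
rotate_crank_by(+10°): θ ← -223° +10° = -213°
rotate_crank_by(-56°): θ ← -213° -56° = -269°
crank pin P = (r cos θ, r sin θ) = (-0.942430, 53.991776)
h = r sin θ − e = 53.991776 − 15 = 38.991776
x = r cos θ + √(L² − h²) = -0.942430 + √(24025.0 − 1520.3586) = -0.942430 + 150.015471 = 149.073041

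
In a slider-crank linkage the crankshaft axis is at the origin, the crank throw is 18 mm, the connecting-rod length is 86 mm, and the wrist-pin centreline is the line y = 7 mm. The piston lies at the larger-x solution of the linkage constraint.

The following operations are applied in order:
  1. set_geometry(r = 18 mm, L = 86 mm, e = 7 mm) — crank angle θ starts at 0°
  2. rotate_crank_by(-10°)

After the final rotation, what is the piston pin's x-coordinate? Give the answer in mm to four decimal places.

103.1284

set_geometry: r = 18 mm, L = 86 mm, e = 7 mm; θ ← 0°
rotate_crank_by(-10°): θ ← 0° -10° = -10°
crank pin P = (r cos θ, r sin θ) = (17.726540, -3.125667)
h = r sin θ − e = -3.125667 − 7 = -10.125667
x = r cos θ + √(L² − h²) = 17.726540 + √(7396.0 − 102.5291) = 17.726540 + 85.401820 = 103.128360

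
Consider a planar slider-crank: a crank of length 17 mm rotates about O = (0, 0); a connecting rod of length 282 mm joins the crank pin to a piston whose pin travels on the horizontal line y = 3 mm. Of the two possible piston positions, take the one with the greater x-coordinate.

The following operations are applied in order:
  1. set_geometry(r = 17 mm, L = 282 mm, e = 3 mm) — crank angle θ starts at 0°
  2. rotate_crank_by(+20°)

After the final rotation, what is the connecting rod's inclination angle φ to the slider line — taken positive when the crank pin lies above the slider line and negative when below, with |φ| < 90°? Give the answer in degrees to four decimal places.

0.5718

set_geometry: r = 17 mm, L = 282 mm, e = 3 mm; θ ← 0°
rotate_crank_by(+20°): θ ← 0° +20° = 20°
crank pin P = (r cos θ, r sin θ) = (15.974775, 5.814342)
h = r sin θ − e = 5.814342 − 3 = 2.814342
sin φ = h / L = 2.814342 / 282 = 0.00997994
φ = arcsin(0.00997994) = 0.571818°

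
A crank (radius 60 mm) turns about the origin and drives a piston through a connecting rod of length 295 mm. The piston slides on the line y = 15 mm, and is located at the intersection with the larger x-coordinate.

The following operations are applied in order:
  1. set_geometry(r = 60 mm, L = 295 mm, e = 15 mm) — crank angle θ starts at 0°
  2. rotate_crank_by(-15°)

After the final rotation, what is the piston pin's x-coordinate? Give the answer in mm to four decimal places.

351.3716

set_geometry: r = 60 mm, L = 295 mm, e = 15 mm; θ ← 0°
rotate_crank_by(-15°): θ ← 0° -15° = -15°
crank pin P = (r cos θ, r sin θ) = (57.955550, -15.529143)
h = r sin θ − e = -15.529143 − 15 = -30.529143
x = r cos θ + √(L² − h²) = 57.955550 + √(87025.0 − 932.0286) = 57.955550 + 293.416038 = 351.371588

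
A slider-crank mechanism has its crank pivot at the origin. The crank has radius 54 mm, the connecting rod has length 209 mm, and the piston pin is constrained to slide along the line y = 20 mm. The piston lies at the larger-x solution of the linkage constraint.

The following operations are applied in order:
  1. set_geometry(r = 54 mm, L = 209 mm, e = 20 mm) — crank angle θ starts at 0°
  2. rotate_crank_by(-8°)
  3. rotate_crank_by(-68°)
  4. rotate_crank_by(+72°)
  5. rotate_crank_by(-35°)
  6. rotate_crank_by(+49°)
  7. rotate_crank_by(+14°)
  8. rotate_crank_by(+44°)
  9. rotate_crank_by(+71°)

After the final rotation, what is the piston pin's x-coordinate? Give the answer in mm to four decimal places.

167.6755

set_geometry: r = 54 mm, L = 209 mm, e = 20 mm; θ ← 0°
rotate_crank_by(-8°): θ ← 0° -8° = -8°
rotate_crank_by(-68°): θ ← -8° -68° = -76°
rotate_crank_by(+72°): θ ← -76° +72° = -4°
rotate_crank_by(-35°): θ ← -4° -35° = -39°
rotate_crank_by(+49°): θ ← -39° +49° = 10°
rotate_crank_by(+14°): θ ← 10° +14° = 24°
rotate_crank_by(+44°): θ ← 24° +44° = 68°
rotate_crank_by(+71°): θ ← 68° +71° = 139°
crank pin P = (r cos θ, r sin θ) = (-40.754317, 35.427188)
h = r sin θ − e = 35.427188 − 20 = 15.427188
x = r cos θ + √(L² − h²) = -40.754317 + √(43681.0 − 237.9981) = -40.754317 + 208.429849 = 167.675531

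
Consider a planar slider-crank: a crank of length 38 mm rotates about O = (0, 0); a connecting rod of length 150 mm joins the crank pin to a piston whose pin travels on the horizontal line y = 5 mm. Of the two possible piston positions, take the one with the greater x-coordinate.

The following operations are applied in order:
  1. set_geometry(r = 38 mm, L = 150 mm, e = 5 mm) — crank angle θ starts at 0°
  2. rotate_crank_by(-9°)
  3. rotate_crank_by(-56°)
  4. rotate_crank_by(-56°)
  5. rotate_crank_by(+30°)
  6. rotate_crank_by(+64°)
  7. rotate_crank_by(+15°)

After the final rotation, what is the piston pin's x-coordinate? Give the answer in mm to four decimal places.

set_geometry: r = 38 mm, L = 150 mm, e = 5 mm; θ ← 0°
rotate_crank_by(-9°): θ ← 0° -9° = -9°
rotate_crank_by(-56°): θ ← -9° -56° = -65°
rotate_crank_by(-56°): θ ← -65° -56° = -121°
rotate_crank_by(+30°): θ ← -121° +30° = -91°
rotate_crank_by(+64°): θ ← -91° +64° = -27°
rotate_crank_by(+15°): θ ← -27° +15° = -12°
crank pin P = (r cos θ, r sin θ) = (37.169609, -7.900644)
h = r sin θ − e = -7.900644 − 5 = -12.900644
x = r cos θ + √(L² − h²) = 37.169609 + √(22500.0 − 166.4266) = 37.169609 + 149.444215 = 186.613824

186.6138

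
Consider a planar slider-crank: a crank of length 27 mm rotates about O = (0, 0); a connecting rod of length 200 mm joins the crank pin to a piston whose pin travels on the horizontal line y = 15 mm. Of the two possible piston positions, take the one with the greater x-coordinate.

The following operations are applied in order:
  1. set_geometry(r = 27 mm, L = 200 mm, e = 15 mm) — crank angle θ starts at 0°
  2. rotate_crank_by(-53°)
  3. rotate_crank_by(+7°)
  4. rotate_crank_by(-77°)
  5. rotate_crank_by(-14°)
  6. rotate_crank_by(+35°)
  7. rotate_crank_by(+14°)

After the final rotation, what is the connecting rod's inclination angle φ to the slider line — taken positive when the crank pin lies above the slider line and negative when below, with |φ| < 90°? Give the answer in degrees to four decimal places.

-12.1175

set_geometry: r = 27 mm, L = 200 mm, e = 15 mm; θ ← 0°
rotate_crank_by(-53°): θ ← 0° -53° = -53°
rotate_crank_by(+7°): θ ← -53° +7° = -46°
rotate_crank_by(-77°): θ ← -46° -77° = -123°
rotate_crank_by(-14°): θ ← -123° -14° = -137°
rotate_crank_by(+35°): θ ← -137° +35° = -102°
rotate_crank_by(+14°): θ ← -102° +14° = -88°
crank pin P = (r cos θ, r sin θ) = (0.942286, -26.983552)
h = r sin θ − e = -26.983552 − 15 = -41.983552
sin φ = h / L = -41.983552 / 200 = -0.20991776
φ = arcsin(-0.20991776) = -12.117533°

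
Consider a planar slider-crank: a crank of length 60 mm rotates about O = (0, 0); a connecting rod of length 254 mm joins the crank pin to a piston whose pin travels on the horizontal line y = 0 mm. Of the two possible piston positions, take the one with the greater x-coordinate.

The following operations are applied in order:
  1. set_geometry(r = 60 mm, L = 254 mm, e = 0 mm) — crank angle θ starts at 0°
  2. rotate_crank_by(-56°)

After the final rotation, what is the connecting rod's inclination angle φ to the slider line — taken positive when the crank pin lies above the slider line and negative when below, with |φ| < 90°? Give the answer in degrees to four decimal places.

-11.2935

set_geometry: r = 60 mm, L = 254 mm, e = 0 mm; θ ← 0°
rotate_crank_by(-56°): θ ← 0° -56° = -56°
crank pin P = (r cos θ, r sin θ) = (33.551574, -49.742254)
h = r sin θ − e = -49.742254 − 0 = -49.742254
sin φ = h / L = -49.742254 / 254 = -0.19583565
φ = arcsin(-0.19583565) = -11.293544°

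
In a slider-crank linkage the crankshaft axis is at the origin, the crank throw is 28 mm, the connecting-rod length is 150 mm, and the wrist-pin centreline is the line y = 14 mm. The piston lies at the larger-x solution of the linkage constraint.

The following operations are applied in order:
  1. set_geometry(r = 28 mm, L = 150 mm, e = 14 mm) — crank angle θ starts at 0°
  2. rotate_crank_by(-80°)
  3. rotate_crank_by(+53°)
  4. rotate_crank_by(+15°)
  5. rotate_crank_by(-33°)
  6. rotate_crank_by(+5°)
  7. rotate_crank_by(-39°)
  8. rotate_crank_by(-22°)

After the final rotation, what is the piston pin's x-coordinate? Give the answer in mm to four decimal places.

138.8064

set_geometry: r = 28 mm, L = 150 mm, e = 14 mm; θ ← 0°
rotate_crank_by(-80°): θ ← 0° -80° = -80°
rotate_crank_by(+53°): θ ← -80° +53° = -27°
rotate_crank_by(+15°): θ ← -27° +15° = -12°
rotate_crank_by(-33°): θ ← -12° -33° = -45°
rotate_crank_by(+5°): θ ← -45° +5° = -40°
rotate_crank_by(-39°): θ ← -40° -39° = -79°
rotate_crank_by(-22°): θ ← -79° -22° = -101°
crank pin P = (r cos θ, r sin θ) = (-5.342652, -27.485561)
h = r sin θ − e = -27.485561 − 14 = -41.485561
x = r cos θ + √(L² − h²) = -5.342652 + √(22500.0 − 1721.0518) = -5.342652 + 144.149049 = 138.806397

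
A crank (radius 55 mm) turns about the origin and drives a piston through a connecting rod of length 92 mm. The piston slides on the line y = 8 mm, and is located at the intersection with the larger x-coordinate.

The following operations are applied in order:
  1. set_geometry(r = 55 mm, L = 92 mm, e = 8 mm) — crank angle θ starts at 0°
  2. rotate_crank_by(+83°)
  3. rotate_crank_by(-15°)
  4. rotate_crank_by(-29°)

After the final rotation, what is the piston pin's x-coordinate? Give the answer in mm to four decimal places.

130.8099

set_geometry: r = 55 mm, L = 92 mm, e = 8 mm; θ ← 0°
rotate_crank_by(+83°): θ ← 0° +83° = 83°
rotate_crank_by(-15°): θ ← 83° -15° = 68°
rotate_crank_by(-29°): θ ← 68° -29° = 39°
crank pin P = (r cos θ, r sin θ) = (42.743028, 34.612622)
h = r sin θ − e = 34.612622 − 8 = 26.612622
x = r cos θ + √(L² − h²) = 42.743028 + √(8464.0 − 708.2316) = 42.743028 + 88.066840 = 130.809868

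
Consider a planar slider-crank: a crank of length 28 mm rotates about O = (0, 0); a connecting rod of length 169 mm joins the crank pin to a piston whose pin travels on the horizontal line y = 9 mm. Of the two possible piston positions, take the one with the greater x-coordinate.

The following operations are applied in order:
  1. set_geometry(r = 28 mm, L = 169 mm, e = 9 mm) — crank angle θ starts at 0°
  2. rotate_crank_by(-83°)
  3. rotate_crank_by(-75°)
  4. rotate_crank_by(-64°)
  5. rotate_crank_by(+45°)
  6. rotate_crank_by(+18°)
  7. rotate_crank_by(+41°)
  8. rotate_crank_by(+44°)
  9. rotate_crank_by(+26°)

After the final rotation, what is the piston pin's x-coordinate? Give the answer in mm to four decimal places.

185.0861

set_geometry: r = 28 mm, L = 169 mm, e = 9 mm; θ ← 0°
rotate_crank_by(-83°): θ ← 0° -83° = -83°
rotate_crank_by(-75°): θ ← -83° -75° = -158°
rotate_crank_by(-64°): θ ← -158° -64° = -222°
rotate_crank_by(+45°): θ ← -222° +45° = -177°
rotate_crank_by(+18°): θ ← -177° +18° = -159°
rotate_crank_by(+41°): θ ← -159° +41° = -118°
rotate_crank_by(+44°): θ ← -118° +44° = -74°
rotate_crank_by(+26°): θ ← -74° +26° = -48°
crank pin P = (r cos θ, r sin θ) = (18.735657, -20.808055)
h = r sin θ − e = -20.808055 − 9 = -29.808055
x = r cos θ + √(L² − h²) = 18.735657 + √(28561.0 − 888.5201) = 18.735657 + 166.350473 = 185.086130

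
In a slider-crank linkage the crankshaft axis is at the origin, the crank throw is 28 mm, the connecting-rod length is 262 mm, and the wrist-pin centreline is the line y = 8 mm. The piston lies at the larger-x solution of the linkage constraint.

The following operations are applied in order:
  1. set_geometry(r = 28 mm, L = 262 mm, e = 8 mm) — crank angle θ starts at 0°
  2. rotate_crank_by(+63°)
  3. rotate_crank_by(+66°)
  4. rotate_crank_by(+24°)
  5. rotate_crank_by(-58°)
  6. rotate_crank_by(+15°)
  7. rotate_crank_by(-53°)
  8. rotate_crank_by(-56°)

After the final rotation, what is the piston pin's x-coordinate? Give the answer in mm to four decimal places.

289.8880

set_geometry: r = 28 mm, L = 262 mm, e = 8 mm; θ ← 0°
rotate_crank_by(+63°): θ ← 0° +63° = 63°
rotate_crank_by(+66°): θ ← 63° +66° = 129°
rotate_crank_by(+24°): θ ← 129° +24° = 153°
rotate_crank_by(-58°): θ ← 153° -58° = 95°
rotate_crank_by(+15°): θ ← 95° +15° = 110°
rotate_crank_by(-53°): θ ← 110° -53° = 57°
rotate_crank_by(-56°): θ ← 57° -56° = 1°
crank pin P = (r cos θ, r sin θ) = (27.995735, 0.488667)
h = r sin θ − e = 0.488667 − 8 = -7.511333
x = r cos θ + √(L² − h²) = 27.995735 + √(68644.0 − 56.4201) = 27.995735 + 261.892306 = 289.888041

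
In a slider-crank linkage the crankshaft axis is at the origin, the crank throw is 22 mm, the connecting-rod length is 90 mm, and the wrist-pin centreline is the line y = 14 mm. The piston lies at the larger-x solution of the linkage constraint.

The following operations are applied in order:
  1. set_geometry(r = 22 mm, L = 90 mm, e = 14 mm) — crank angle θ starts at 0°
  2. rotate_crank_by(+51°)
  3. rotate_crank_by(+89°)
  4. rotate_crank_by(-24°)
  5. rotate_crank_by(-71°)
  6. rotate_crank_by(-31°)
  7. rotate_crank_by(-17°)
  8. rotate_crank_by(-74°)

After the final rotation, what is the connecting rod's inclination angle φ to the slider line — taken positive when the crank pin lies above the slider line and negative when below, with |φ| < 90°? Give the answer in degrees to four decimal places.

-23.1871

set_geometry: r = 22 mm, L = 90 mm, e = 14 mm; θ ← 0°
rotate_crank_by(+51°): θ ← 0° +51° = 51°
rotate_crank_by(+89°): θ ← 51° +89° = 140°
rotate_crank_by(-24°): θ ← 140° -24° = 116°
rotate_crank_by(-71°): θ ← 116° -71° = 45°
rotate_crank_by(-31°): θ ← 45° -31° = 14°
rotate_crank_by(-17°): θ ← 14° -17° = -3°
rotate_crank_by(-74°): θ ← -3° -74° = -77°
crank pin P = (r cos θ, r sin θ) = (4.948923, -21.436141)
h = r sin θ − e = -21.436141 − 14 = -35.436141
sin φ = h / L = -35.436141 / 90 = -0.39373490
φ = arcsin(-0.39373490) = -23.187097°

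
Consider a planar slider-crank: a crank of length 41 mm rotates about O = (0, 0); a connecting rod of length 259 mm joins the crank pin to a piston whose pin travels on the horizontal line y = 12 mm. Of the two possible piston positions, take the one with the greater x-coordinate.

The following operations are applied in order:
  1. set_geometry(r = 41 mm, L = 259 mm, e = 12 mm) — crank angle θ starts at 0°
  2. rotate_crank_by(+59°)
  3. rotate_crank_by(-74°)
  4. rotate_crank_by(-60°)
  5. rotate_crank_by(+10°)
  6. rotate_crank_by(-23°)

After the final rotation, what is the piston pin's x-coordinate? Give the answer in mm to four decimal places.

254.9553

set_geometry: r = 41 mm, L = 259 mm, e = 12 mm; θ ← 0°
rotate_crank_by(+59°): θ ← 0° +59° = 59°
rotate_crank_by(-74°): θ ← 59° -74° = -15°
rotate_crank_by(-60°): θ ← -15° -60° = -75°
rotate_crank_by(+10°): θ ← -75° +10° = -65°
rotate_crank_by(-23°): θ ← -65° -23° = -88°
crank pin P = (r cos θ, r sin θ) = (1.430879, -40.975024)
h = r sin θ − e = -40.975024 − 12 = -52.975024
x = r cos θ + √(L² − h²) = 1.430879 + √(67081.0 − 2806.3532) = 1.430879 + 253.524450 = 254.955330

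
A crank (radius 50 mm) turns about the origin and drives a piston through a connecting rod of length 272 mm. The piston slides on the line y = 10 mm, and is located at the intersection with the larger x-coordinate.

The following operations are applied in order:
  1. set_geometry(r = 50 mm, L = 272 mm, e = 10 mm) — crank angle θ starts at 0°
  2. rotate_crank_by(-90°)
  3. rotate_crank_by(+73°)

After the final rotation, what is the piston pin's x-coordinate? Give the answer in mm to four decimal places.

set_geometry: r = 50 mm, L = 272 mm, e = 10 mm; θ ← 0°
rotate_crank_by(-90°): θ ← 0° -90° = -90°
rotate_crank_by(+73°): θ ← -90° +73° = -17°
crank pin P = (r cos θ, r sin θ) = (47.815238, -14.618585)
h = r sin θ − e = -14.618585 − 10 = -24.618585
x = r cos θ + √(L² − h²) = 47.815238 + √(73984.0 − 606.0747) = 47.815238 + 270.883601 = 318.698839

318.6988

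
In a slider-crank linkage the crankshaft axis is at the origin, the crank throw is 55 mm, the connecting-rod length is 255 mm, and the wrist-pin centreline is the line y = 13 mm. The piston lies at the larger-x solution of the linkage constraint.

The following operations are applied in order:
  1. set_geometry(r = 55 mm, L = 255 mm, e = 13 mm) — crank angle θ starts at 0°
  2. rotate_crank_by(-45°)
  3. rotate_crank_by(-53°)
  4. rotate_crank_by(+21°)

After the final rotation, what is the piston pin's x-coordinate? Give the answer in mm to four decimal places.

set_geometry: r = 55 mm, L = 255 mm, e = 13 mm; θ ← 0°
rotate_crank_by(-45°): θ ← 0° -45° = -45°
rotate_crank_by(-53°): θ ← -45° -53° = -98°
rotate_crank_by(+21°): θ ← -98° +21° = -77°
crank pin P = (r cos θ, r sin θ) = (12.372308, -53.590354)
h = r sin θ − e = -53.590354 − 13 = -66.590354
x = r cos θ + √(L² − h²) = 12.372308 + √(65025.0 − 4434.2752) = 12.372308 + 246.151833 = 258.524141

258.5241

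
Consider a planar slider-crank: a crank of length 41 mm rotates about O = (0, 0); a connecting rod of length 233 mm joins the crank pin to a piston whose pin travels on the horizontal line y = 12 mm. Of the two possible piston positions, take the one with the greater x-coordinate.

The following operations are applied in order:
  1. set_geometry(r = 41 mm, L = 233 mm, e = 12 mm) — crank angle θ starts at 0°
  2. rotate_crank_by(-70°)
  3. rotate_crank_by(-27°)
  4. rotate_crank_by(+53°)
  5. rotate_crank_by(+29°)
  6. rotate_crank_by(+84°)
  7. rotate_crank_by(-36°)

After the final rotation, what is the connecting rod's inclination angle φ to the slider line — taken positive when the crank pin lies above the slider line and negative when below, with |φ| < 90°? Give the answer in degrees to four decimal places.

set_geometry: r = 41 mm, L = 233 mm, e = 12 mm; θ ← 0°
rotate_crank_by(-70°): θ ← 0° -70° = -70°
rotate_crank_by(-27°): θ ← -70° -27° = -97°
rotate_crank_by(+53°): θ ← -97° +53° = -44°
rotate_crank_by(+29°): θ ← -44° +29° = -15°
rotate_crank_by(+84°): θ ← -15° +84° = 69°
rotate_crank_by(-36°): θ ← 69° -36° = 33°
crank pin P = (r cos θ, r sin θ) = (34.385493, 22.330200)
h = r sin θ − e = 22.330200 − 12 = 10.330200
sin φ = h / L = 10.330200 / 233 = 0.04433562
φ = arcsin(0.04433562) = 2.541077°

2.5411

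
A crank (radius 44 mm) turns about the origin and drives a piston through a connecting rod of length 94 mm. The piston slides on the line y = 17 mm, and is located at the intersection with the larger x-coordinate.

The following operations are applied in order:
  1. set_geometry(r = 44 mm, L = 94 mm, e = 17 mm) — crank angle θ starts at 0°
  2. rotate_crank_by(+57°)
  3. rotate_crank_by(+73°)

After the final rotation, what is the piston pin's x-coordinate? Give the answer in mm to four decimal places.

set_geometry: r = 44 mm, L = 94 mm, e = 17 mm; θ ← 0°
rotate_crank_by(+57°): θ ← 0° +57° = 57°
rotate_crank_by(+73°): θ ← 57° +73° = 130°
crank pin P = (r cos θ, r sin θ) = (-28.282655, 33.705955)
h = r sin θ − e = 33.705955 − 17 = 16.705955
x = r cos θ + √(L² − h²) = -28.282655 + √(8836.0 − 279.0889) = -28.282655 + 92.503573 = 64.220918

64.2209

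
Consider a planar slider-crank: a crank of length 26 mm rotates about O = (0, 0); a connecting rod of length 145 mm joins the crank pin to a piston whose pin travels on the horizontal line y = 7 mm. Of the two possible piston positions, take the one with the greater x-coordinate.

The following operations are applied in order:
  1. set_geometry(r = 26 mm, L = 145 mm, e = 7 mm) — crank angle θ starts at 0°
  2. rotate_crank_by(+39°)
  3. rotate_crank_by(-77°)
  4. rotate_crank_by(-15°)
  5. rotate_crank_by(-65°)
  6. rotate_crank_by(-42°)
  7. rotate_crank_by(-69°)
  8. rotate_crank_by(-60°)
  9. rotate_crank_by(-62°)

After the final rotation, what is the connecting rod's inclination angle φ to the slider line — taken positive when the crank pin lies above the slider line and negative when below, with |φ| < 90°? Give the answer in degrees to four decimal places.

set_geometry: r = 26 mm, L = 145 mm, e = 7 mm; θ ← 0°
rotate_crank_by(+39°): θ ← 0° +39° = 39°
rotate_crank_by(-77°): θ ← 39° -77° = -38°
rotate_crank_by(-15°): θ ← -38° -15° = -53°
rotate_crank_by(-65°): θ ← -53° -65° = -118°
rotate_crank_by(-42°): θ ← -118° -42° = -160°
rotate_crank_by(-69°): θ ← -160° -69° = -229°
rotate_crank_by(-60°): θ ← -229° -60° = -289°
rotate_crank_by(-62°): θ ← -289° -62° = -351°
crank pin P = (r cos θ, r sin θ) = (25.679897, 4.067296)
h = r sin θ − e = 4.067296 − 7 = -2.932704
sin φ = h / L = -2.932704 / 145 = -0.02022554
φ = arcsin(-0.02022554) = -1.158917°

-1.1589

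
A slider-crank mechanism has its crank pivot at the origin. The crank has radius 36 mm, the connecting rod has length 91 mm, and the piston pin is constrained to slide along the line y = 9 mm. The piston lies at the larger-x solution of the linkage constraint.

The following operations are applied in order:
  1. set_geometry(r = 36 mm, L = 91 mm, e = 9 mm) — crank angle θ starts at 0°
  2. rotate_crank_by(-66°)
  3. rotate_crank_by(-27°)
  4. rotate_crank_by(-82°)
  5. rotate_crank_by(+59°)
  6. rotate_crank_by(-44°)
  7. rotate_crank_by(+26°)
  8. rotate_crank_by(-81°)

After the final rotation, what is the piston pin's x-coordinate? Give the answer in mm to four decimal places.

60.7619

set_geometry: r = 36 mm, L = 91 mm, e = 9 mm; θ ← 0°
rotate_crank_by(-66°): θ ← 0° -66° = -66°
rotate_crank_by(-27°): θ ← -66° -27° = -93°
rotate_crank_by(-82°): θ ← -93° -82° = -175°
rotate_crank_by(+59°): θ ← -175° +59° = -116°
rotate_crank_by(-44°): θ ← -116° -44° = -160°
rotate_crank_by(+26°): θ ← -160° +26° = -134°
rotate_crank_by(-81°): θ ← -134° -81° = -215°
crank pin P = (r cos θ, r sin θ) = (-29.489474, 20.648752)
h = r sin θ − e = 20.648752 − 9 = 11.648752
x = r cos θ + √(L² − h²) = -29.489474 + √(8281.0 − 135.6934) = -29.489474 + 90.251352 = 60.761879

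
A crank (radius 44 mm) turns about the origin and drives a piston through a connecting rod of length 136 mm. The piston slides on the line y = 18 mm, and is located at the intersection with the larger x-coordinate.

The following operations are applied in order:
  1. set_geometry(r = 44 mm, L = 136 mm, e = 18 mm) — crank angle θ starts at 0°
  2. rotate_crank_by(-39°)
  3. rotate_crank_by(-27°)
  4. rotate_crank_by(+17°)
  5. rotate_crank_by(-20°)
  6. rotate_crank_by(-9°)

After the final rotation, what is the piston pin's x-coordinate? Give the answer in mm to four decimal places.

130.6812

set_geometry: r = 44 mm, L = 136 mm, e = 18 mm; θ ← 0°
rotate_crank_by(-39°): θ ← 0° -39° = -39°
rotate_crank_by(-27°): θ ← -39° -27° = -66°
rotate_crank_by(+17°): θ ← -66° +17° = -49°
rotate_crank_by(-20°): θ ← -49° -20° = -69°
rotate_crank_by(-9°): θ ← -69° -9° = -78°
crank pin P = (r cos θ, r sin θ) = (9.148114, -43.038494)
h = r sin θ − e = -43.038494 − 18 = -61.038494
x = r cos θ + √(L² − h²) = 9.148114 + √(18496.0 − 3725.6978) = 9.148114 + 121.533132 = 130.681246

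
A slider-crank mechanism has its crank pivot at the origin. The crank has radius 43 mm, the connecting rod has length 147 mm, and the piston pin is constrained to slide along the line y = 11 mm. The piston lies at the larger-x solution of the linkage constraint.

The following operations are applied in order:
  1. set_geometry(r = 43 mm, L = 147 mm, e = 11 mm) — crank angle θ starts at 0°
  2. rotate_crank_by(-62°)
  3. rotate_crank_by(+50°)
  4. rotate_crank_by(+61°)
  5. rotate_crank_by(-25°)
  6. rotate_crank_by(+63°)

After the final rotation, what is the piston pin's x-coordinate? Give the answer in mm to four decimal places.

145.7383

set_geometry: r = 43 mm, L = 147 mm, e = 11 mm; θ ← 0°
rotate_crank_by(-62°): θ ← 0° -62° = -62°
rotate_crank_by(+50°): θ ← -62° +50° = -12°
rotate_crank_by(+61°): θ ← -12° +61° = 49°
rotate_crank_by(-25°): θ ← 49° -25° = 24°
rotate_crank_by(+63°): θ ← 24° +63° = 87°
crank pin P = (r cos θ, r sin θ) = (2.250446, 42.941070)
h = r sin θ − e = 42.941070 − 11 = 31.941070
x = r cos θ + √(L² − h²) = 2.250446 + √(21609.0 − 1020.2320) = 2.250446 + 143.487867 = 145.738313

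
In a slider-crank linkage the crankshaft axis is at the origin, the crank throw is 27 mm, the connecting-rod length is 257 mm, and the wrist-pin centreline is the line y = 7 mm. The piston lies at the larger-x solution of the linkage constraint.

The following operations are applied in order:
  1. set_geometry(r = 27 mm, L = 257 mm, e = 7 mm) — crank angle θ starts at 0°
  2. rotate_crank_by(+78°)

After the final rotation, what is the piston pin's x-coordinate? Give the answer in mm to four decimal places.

261.8796

set_geometry: r = 27 mm, L = 257 mm, e = 7 mm; θ ← 0°
rotate_crank_by(+78°): θ ← 0° +78° = 78°
crank pin P = (r cos θ, r sin θ) = (5.613616, 26.409985)
h = r sin θ − e = 26.409985 − 7 = 19.409985
x = r cos θ + √(L² − h²) = 5.613616 + √(66049.0 − 376.7475) = 5.613616 + 256.265980 = 261.879596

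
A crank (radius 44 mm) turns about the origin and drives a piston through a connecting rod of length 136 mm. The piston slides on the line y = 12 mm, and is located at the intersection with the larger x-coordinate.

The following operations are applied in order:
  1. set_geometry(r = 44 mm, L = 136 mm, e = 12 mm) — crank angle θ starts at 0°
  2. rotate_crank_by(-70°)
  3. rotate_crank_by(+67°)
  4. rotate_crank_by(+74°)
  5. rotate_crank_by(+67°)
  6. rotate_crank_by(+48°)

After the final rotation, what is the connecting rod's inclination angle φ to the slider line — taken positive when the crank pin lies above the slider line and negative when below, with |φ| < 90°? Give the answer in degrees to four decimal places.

-7.0106

set_geometry: r = 44 mm, L = 136 mm, e = 12 mm; θ ← 0°
rotate_crank_by(-70°): θ ← 0° -70° = -70°
rotate_crank_by(+67°): θ ← -70° +67° = -3°
rotate_crank_by(+74°): θ ← -3° +74° = 71°
rotate_crank_by(+67°): θ ← 71° +67° = 138°
rotate_crank_by(+48°): θ ← 138° +48° = 186°
crank pin P = (r cos θ, r sin θ) = (-43.758963, -4.599252)
h = r sin θ − e = -4.599252 − 12 = -16.599252
sin φ = h / L = -16.599252 / 136 = -0.12205333
φ = arcsin(-0.12205333) = -7.010621°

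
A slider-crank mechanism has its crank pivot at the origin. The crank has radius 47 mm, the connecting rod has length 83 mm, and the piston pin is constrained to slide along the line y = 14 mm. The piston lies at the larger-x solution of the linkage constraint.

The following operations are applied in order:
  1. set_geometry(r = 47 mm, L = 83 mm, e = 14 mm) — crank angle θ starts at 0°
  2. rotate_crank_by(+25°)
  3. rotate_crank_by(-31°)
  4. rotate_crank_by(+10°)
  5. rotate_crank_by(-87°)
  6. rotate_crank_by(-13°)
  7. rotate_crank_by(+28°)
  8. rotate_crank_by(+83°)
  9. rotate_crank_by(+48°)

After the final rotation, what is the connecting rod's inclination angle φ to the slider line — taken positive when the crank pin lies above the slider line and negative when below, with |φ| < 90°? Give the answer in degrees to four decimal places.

set_geometry: r = 47 mm, L = 83 mm, e = 14 mm; θ ← 0°
rotate_crank_by(+25°): θ ← 0° +25° = 25°
rotate_crank_by(-31°): θ ← 25° -31° = -6°
rotate_crank_by(+10°): θ ← -6° +10° = 4°
rotate_crank_by(-87°): θ ← 4° -87° = -83°
rotate_crank_by(-13°): θ ← -83° -13° = -96°
rotate_crank_by(+28°): θ ← -96° +28° = -68°
rotate_crank_by(+83°): θ ← -68° +83° = 15°
rotate_crank_by(+48°): θ ← 15° +48° = 63°
crank pin P = (r cos θ, r sin θ) = (21.337553, 41.877307)
h = r sin θ − e = 41.877307 − 14 = 27.877307
sin φ = h / L = 27.877307 / 83 = 0.33587116
φ = arcsin(0.33587116) = 19.625522°

19.6255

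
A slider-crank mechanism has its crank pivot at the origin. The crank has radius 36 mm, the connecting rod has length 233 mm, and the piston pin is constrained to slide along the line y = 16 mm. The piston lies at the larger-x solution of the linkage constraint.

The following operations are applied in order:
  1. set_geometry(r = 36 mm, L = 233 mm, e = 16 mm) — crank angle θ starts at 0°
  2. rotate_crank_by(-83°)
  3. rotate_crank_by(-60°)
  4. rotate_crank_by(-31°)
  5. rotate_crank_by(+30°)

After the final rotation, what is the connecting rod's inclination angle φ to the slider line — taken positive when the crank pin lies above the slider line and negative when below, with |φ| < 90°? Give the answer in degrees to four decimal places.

-9.1771

set_geometry: r = 36 mm, L = 233 mm, e = 16 mm; θ ← 0°
rotate_crank_by(-83°): θ ← 0° -83° = -83°
rotate_crank_by(-60°): θ ← -83° -60° = -143°
rotate_crank_by(-31°): θ ← -143° -31° = -174°
rotate_crank_by(+30°): θ ← -174° +30° = -144°
crank pin P = (r cos θ, r sin θ) = (-29.124612, -21.160269)
h = r sin θ − e = -21.160269 − 16 = -37.160269
sin φ = h / L = -37.160269 / 233 = -0.15948613
φ = arcsin(-0.15948613) = -9.177071°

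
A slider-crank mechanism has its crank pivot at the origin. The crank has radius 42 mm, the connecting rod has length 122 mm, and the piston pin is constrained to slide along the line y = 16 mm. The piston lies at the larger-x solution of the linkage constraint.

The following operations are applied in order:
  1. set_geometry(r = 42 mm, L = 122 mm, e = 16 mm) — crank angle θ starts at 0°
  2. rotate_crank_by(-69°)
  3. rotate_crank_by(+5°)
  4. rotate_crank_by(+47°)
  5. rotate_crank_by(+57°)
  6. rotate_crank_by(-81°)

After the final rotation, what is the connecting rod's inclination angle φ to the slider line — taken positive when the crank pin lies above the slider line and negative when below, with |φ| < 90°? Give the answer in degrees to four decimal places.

-20.9163

set_geometry: r = 42 mm, L = 122 mm, e = 16 mm; θ ← 0°
rotate_crank_by(-69°): θ ← 0° -69° = -69°
rotate_crank_by(+5°): θ ← -69° +5° = -64°
rotate_crank_by(+47°): θ ← -64° +47° = -17°
rotate_crank_by(+57°): θ ← -17° +57° = 40°
rotate_crank_by(-81°): θ ← 40° -81° = -41°
crank pin P = (r cos θ, r sin θ) = (31.697802, -27.554479)
h = r sin θ − e = -27.554479 − 16 = -43.554479
sin φ = h / L = -43.554479 / 122 = -0.35700393
φ = arcsin(-0.35700393) = -20.916311°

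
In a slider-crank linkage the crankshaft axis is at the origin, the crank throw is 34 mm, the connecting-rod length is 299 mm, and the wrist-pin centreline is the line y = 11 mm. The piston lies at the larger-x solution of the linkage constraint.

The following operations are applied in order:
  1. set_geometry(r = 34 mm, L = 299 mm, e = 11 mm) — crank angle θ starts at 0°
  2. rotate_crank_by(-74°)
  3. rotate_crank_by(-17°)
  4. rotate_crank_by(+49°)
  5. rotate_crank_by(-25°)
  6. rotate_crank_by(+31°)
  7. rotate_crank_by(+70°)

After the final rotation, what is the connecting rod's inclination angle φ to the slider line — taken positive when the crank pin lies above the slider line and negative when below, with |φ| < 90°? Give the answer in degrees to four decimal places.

set_geometry: r = 34 mm, L = 299 mm, e = 11 mm; θ ← 0°
rotate_crank_by(-74°): θ ← 0° -74° = -74°
rotate_crank_by(-17°): θ ← -74° -17° = -91°
rotate_crank_by(+49°): θ ← -91° +49° = -42°
rotate_crank_by(-25°): θ ← -42° -25° = -67°
rotate_crank_by(+31°): θ ← -67° +31° = -36°
rotate_crank_by(+70°): θ ← -36° +70° = 34°
crank pin P = (r cos θ, r sin θ) = (28.187277, 19.012559)
h = r sin θ − e = 19.012559 − 11 = 8.012559
sin φ = h / L = 8.012559 / 299 = 0.02679786
φ = arcsin(0.02679786) = 1.535588°

1.5356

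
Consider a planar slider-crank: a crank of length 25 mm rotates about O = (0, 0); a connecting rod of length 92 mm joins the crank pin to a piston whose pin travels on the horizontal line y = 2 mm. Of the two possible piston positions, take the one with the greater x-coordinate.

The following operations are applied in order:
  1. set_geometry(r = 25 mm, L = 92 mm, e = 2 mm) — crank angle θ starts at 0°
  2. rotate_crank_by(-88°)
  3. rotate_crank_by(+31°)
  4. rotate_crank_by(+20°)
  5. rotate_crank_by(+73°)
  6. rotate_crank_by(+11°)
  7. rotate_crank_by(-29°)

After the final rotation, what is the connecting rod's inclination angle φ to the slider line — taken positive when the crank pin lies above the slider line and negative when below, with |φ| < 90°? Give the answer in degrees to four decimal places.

3.5680

set_geometry: r = 25 mm, L = 92 mm, e = 2 mm; θ ← 0°
rotate_crank_by(-88°): θ ← 0° -88° = -88°
rotate_crank_by(+31°): θ ← -88° +31° = -57°
rotate_crank_by(+20°): θ ← -57° +20° = -37°
rotate_crank_by(+73°): θ ← -37° +73° = 36°
rotate_crank_by(+11°): θ ← 36° +11° = 47°
rotate_crank_by(-29°): θ ← 47° -29° = 18°
crank pin P = (r cos θ, r sin θ) = (23.776413, 7.725425)
h = r sin θ − e = 7.725425 − 2 = 5.725425
sin φ = h / L = 5.725425 / 92 = 0.06223288
φ = arcsin(0.06223288) = 3.567987°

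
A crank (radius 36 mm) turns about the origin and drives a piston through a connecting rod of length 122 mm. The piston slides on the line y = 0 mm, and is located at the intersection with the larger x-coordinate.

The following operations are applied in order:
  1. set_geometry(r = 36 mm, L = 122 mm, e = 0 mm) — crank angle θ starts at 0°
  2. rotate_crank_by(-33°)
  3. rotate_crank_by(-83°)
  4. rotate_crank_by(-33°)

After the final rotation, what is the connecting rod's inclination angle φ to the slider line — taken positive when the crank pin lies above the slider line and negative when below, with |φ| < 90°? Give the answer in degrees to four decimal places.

-8.7416

set_geometry: r = 36 mm, L = 122 mm, e = 0 mm; θ ← 0°
rotate_crank_by(-33°): θ ← 0° -33° = -33°
rotate_crank_by(-83°): θ ← -33° -83° = -116°
rotate_crank_by(-33°): θ ← -116° -33° = -149°
crank pin P = (r cos θ, r sin θ) = (-30.858023, -18.541371)
h = r sin θ − e = -18.541371 − 0 = -18.541371
sin φ = h / L = -18.541371 / 122 = -0.15197845
φ = arcsin(-0.15197845) = -8.741598°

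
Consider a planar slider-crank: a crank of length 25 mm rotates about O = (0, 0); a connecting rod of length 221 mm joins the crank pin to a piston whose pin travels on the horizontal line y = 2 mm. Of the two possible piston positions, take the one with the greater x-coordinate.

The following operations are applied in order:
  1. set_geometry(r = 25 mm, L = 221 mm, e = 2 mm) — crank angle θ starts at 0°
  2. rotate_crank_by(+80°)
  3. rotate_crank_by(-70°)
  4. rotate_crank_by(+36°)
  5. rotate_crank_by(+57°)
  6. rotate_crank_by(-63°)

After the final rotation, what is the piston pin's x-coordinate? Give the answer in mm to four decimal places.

239.7028

set_geometry: r = 25 mm, L = 221 mm, e = 2 mm; θ ← 0°
rotate_crank_by(+80°): θ ← 0° +80° = 80°
rotate_crank_by(-70°): θ ← 80° -70° = 10°
rotate_crank_by(+36°): θ ← 10° +36° = 46°
rotate_crank_by(+57°): θ ← 46° +57° = 103°
rotate_crank_by(-63°): θ ← 103° -63° = 40°
crank pin P = (r cos θ, r sin θ) = (19.151111, 16.069690)
h = r sin θ − e = 16.069690 − 2 = 14.069690
x = r cos θ + √(L² − h²) = 19.151111 + √(48841.0 − 197.9562) = 19.151111 + 220.551681 = 239.702792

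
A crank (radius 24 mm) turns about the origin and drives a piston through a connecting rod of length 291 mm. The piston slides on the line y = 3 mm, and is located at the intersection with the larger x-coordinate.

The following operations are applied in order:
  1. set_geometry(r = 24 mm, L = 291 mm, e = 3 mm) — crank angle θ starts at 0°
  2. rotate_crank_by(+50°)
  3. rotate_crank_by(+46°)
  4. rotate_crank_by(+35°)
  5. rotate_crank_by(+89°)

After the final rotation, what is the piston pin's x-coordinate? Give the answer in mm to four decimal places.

set_geometry: r = 24 mm, L = 291 mm, e = 3 mm; θ ← 0°
rotate_crank_by(+50°): θ ← 0° +50° = 50°
rotate_crank_by(+46°): θ ← 50° +46° = 96°
rotate_crank_by(+35°): θ ← 96° +35° = 131°
rotate_crank_by(+89°): θ ← 131° +89° = 220°
crank pin P = (r cos θ, r sin θ) = (-18.385067, -15.426903)
h = r sin θ − e = -15.426903 − 3 = -18.426903
x = r cos θ + √(L² − h²) = -18.385067 + √(84681.0 − 339.5507) = -18.385067 + 290.415993 = 272.030927

272.0309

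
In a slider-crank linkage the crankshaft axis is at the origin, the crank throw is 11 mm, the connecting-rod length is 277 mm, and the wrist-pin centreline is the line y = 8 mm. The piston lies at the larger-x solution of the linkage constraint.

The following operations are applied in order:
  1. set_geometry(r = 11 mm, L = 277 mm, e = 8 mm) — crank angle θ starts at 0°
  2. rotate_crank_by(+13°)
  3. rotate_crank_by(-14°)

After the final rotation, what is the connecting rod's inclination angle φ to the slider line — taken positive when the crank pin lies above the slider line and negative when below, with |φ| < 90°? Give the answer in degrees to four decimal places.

-1.6947

set_geometry: r = 11 mm, L = 277 mm, e = 8 mm; θ ← 0°
rotate_crank_by(+13°): θ ← 0° +13° = 13°
rotate_crank_by(-14°): θ ← 13° -14° = -1°
crank pin P = (r cos θ, r sin θ) = (10.998325, -0.191976)
h = r sin θ − e = -0.191976 − 8 = -8.191976
sin φ = h / L = -8.191976 / 277 = -0.02957392
φ = arcsin(-0.02957392) = -1.694708°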